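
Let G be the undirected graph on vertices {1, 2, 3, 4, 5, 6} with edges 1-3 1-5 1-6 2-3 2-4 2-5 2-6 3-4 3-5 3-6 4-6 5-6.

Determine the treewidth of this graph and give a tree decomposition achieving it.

Treewidth 3.
One such decomposition:
Bags: B1 = {1, 3, 5, 6}  B2 = {2, 3, 5, 6}  B3 = {2, 3, 4, 6}
Tree: B1–B2, B2–B3

Each bag holds 4 vertices, so the decomposition has width 3, which upper-bounds the treewidth. On the other hand G contains the 4-clique {1, 3, 5, 6}. A clique must lie in a single bag of any decomposition, so no decomposition can have width below 3. Combining the bounds, tw(G) = 3.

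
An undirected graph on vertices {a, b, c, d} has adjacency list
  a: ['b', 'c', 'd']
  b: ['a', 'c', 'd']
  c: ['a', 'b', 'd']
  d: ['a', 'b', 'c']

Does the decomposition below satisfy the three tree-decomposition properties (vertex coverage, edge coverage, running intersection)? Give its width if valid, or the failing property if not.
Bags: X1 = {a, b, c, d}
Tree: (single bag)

Checking the three conditions: (i) the bags cover all of {a, b, c, d}; (ii) for each edge, some bag contains both endpoints; (iii) the bags containing any fixed vertex form a subtree. All hold, so the decomposition is valid with width 4 − 1 = 3.

Yes; width 3.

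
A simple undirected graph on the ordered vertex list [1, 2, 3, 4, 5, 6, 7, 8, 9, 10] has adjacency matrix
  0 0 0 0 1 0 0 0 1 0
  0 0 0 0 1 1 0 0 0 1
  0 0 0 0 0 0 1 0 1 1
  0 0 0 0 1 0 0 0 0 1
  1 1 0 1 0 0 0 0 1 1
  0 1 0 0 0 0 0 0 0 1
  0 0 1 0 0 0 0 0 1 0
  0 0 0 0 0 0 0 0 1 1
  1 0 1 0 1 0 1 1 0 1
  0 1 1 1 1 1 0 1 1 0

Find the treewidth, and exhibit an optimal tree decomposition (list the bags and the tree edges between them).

The largest bag has 3 vertices, giving width 2; this decomposition certifies tw(G) ≤ 2. On the other hand G contains the 3-clique {1, 5, 9}. A clique must lie in a single bag of any decomposition, so no decomposition can have width below 2. The upper and lower bounds meet at 2, so that is the treewidth.

Treewidth 2.
One optimal decomposition is:
Bags: B1 = {5, 9, 10}  B2 = {1, 5, 9}  B3 = {2, 5, 10}  B4 = {3, 9, 10}  B5 = {2, 6, 10}  B6 = {3, 7, 9}  B7 = {4, 5, 10}  B8 = {8, 9, 10}
Tree: B1–B2, B1–B3, B1–B4, B3–B5, B4–B6, B3–B7, B1–B8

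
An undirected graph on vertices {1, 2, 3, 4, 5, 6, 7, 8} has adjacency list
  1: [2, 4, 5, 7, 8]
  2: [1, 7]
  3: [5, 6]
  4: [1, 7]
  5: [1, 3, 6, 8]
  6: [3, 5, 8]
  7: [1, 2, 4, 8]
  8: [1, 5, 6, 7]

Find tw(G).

2

A width-2 tree decomposition is:
Bags: B1 = {5, 6, 8}  B2 = {1, 5, 8}  B3 = {1, 7, 8}  B4 = {1, 2, 7}  B5 = {3, 5, 6}  B6 = {1, 4, 7}
Tree: B1–B2, B2–B3, B3–B4, B1–B5, B3–B6
Each bag holds 3 vertices, so the decomposition has width 2, which upper-bounds the treewidth. Conversely, {1, 5, 8} is a clique of size 3, and the vertices of any clique must share a bag in every tree decomposition; so some bag has ≥ 3 vertices and tw(G) ≥ 2. Hence tw(G) = 2 exactly.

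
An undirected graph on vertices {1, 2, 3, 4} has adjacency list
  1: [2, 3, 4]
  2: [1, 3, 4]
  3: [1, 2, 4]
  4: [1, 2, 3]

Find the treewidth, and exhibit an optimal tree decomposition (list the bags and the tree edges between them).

With just one bag of size 4, the width is 4 − 1 = 3, so tw(G) ≤ 3. For the lower bound, the 4 vertices {1, 2, 3, 4} are pairwise adjacent, and any tree decomposition puts a clique entirely inside one bag — forcing width ≥ 3. Hence tw(G) = 3 exactly.

Treewidth 3.
Bags: B1 = {1, 2, 3, 4}
Tree: (single bag)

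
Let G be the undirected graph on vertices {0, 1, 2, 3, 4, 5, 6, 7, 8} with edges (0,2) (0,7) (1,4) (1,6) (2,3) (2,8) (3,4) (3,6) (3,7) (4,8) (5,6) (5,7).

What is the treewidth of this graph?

A width-3 tree decomposition is:
Bags: B1 = {1, 4, 6, 8}  B2 = {3, 4, 6, 8}  B3 = {2, 3, 6, 8}  B4 = {2, 3, 5, 6}  B5 = {2, 3, 5, 7}  B6 = {0, 2, 5, 7}
Tree: B1–B2, B2–B3, B3–B4, B4–B5, B5–B6
Each bag holds 4 vertices, so the decomposition has width 3, which upper-bounds the treewidth. For the lower bound: the 4 vertex sets {1,4,8}, {6}, {3}, {0,2,5,7} are disjoint, each induces a connected subgraph, and every pair is joined by at least one edge of G. Contracting each set to a single vertex therefore yields K_{4} as a minor, and since treewidth is minor-monotone, tw(G) ≥ tw(K_{4}) = 3. Combining the bounds, tw(G) = 3.

3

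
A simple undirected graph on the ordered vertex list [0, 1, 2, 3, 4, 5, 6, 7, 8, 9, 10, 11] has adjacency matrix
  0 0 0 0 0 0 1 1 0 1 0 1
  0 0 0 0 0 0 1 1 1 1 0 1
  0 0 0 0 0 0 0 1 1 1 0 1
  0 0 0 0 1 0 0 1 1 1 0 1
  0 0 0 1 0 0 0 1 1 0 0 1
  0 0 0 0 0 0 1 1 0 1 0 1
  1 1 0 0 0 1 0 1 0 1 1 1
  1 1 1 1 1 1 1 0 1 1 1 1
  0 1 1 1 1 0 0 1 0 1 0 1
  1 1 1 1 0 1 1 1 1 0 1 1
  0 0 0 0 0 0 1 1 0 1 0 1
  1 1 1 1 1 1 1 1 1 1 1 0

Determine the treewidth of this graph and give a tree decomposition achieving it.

Every bag has size at most 5, so the width is 5 − 1 = 4 and tw(G) ≤ 4. For the lower bound, the 5 vertices {1, 7, 8, 9, 11} are pairwise adjacent, and any tree decomposition puts a clique entirely inside one bag — forcing width ≥ 4. Therefore the treewidth is 4.

Treewidth 4.
One optimal decomposition is:
Bags: B1 = {0, 6, 7, 9, 11}  B2 = {1, 6, 7, 9, 11}  B3 = {6, 7, 9, 10, 11}  B4 = {1, 7, 8, 9, 11}  B5 = {5, 6, 7, 9, 11}  B6 = {3, 7, 8, 9, 11}  B7 = {2, 7, 8, 9, 11}  B8 = {3, 4, 7, 8, 11}
Tree: B1–B2, B1–B3, B2–B4, B1–B5, B4–B6, B4–B7, B6–B8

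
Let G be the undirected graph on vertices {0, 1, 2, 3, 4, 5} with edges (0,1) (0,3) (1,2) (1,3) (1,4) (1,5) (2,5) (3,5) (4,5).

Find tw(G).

A width-2 tree decomposition is:
Bags: B1 = {1, 4, 5}  B2 = {1, 3, 5}  B3 = {0, 1, 3}  B4 = {1, 2, 5}
Tree: B1–B2, B2–B3, B1–B4
Each bag holds 3 vertices, so the decomposition has width 2, which upper-bounds the treewidth. On the other hand G contains the 3-clique {0, 1, 3}. A clique must lie in a single bag of any decomposition, so no decomposition can have width below 2. Hence tw(G) = 2 exactly.

2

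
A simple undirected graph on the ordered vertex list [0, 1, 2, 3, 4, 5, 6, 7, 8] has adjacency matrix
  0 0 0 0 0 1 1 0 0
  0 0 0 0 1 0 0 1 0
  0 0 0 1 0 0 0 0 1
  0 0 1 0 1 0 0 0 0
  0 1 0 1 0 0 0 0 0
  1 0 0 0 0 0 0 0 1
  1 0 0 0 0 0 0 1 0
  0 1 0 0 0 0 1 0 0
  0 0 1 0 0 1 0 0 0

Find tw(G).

2

A width-2 tree decomposition is:
Bags: B1 = {1, 4, 7}  B2 = {3, 4, 7}  B3 = {2, 3, 7}  B4 = {2, 7, 8}  B5 = {5, 7, 8}  B6 = {0, 5, 7}  B7 = {0, 6, 7}
Tree: B1–B2, B2–B3, B3–B4, B4–B5, B5–B6, B6–B7
Every bag has size at most 3, so the width is 3 − 1 = 2 and tw(G) ≤ 2. For the lower bound, G contains the cycle 7–1–4–3–2–8–5–0–6–7, so G is not a forest; only forests have treewidth ≤ 1, hence tw(G) ≥ 2. Hence tw(G) = 2 exactly.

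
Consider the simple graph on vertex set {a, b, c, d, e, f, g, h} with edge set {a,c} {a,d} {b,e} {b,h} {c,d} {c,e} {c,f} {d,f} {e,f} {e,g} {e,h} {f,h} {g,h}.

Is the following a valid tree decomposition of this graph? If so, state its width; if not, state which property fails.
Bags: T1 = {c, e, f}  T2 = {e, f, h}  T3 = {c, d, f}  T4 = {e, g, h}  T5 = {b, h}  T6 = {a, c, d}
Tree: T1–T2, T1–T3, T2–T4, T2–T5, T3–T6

No — edge (e,b) lies in no bag.

A tree decomposition must satisfy three properties: every vertex lies in some bag; for every edge, both endpoints lie together in some bag; and for every vertex, the bags containing it form a connected subtree. Here edge (e,b) lies in no bag, so the decomposition is invalid.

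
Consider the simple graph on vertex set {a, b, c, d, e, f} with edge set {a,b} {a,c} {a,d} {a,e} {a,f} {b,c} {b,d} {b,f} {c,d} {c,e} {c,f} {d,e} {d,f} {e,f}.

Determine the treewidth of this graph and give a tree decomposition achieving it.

Treewidth 4.
One such decomposition:
Bags: B1 = {a, c, d, e, f}  B2 = {a, b, c, d, f}
Tree: B1–B2

Every bag has size at most 5, so the width is 5 − 1 = 4 and tw(G) ≤ 4. Conversely, {a, c, d, e, f} is a clique of size 5, and the vertices of any clique must share a bag in every tree decomposition; so some bag has ≥ 5 vertices and tw(G) ≥ 4. Combining the bounds, tw(G) = 4.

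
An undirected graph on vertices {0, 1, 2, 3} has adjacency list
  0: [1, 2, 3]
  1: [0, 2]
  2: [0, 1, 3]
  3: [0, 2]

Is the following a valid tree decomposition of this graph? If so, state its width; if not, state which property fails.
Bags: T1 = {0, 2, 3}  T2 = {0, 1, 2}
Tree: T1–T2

Yes; width 2.

Every vertex of G appears in some bag (union = {0, 1, 2, 3}); every edge is covered by a bag; and for each vertex v the set of bags containing v is connected in the bag tree. The decomposition is therefore valid. The largest bag has 3 vertices, so the width is 2.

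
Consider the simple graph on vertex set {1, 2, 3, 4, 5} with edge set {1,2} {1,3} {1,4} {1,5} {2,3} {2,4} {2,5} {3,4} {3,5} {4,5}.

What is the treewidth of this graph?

A width-4 tree decomposition is:
Bags: B1 = {1, 2, 3, 4, 5}
Tree: (single bag)
With just one bag of size 5, the width is 5 − 1 = 4, so tw(G) ≤ 4. Conversely, {1, 2, 3, 4, 5} is a clique of size 5, and the vertices of any clique must share a bag in every tree decomposition; so some bag has ≥ 5 vertices and tw(G) ≥ 4. Combining the bounds, tw(G) = 4.

4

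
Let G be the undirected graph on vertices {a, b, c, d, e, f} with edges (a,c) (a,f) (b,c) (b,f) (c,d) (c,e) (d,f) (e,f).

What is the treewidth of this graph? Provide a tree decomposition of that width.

Treewidth 2.
One such decomposition:
Bags: B1 = {c, e, f}  B2 = {a, c, f}  B3 = {b, c, f}  B4 = {c, d, f}
Tree: B1–B2, B2–B3, B3–B4

Each bag holds 3 vertices, so the decomposition has width 2, which upper-bounds the treewidth. The edges e–c–a–f–e form a cycle, so G is not a tree and its treewidth is at least 2. Combining the bounds, tw(G) = 2.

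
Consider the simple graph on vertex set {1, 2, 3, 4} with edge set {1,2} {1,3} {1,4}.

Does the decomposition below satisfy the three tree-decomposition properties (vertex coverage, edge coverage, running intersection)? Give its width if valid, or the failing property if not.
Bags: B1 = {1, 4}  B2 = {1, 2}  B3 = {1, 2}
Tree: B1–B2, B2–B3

No — vertex 3 appears in no bag.

A tree decomposition must satisfy three properties: every vertex lies in some bag; for every edge, both endpoints lie together in some bag; and for every vertex, the bags containing it form a connected subtree. Here vertex 3 appears in no bag, so the decomposition is invalid.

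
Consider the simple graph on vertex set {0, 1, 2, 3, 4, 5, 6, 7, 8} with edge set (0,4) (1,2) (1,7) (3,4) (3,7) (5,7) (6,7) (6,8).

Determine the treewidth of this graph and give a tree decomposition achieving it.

Treewidth 1.
Bags: B1 = {3, 7}  B2 = {6, 7}  B3 = {6, 8}  B4 = {3, 4}  B5 = {1, 7}  B6 = {0, 4}  B7 = {5, 7}  B8 = {1, 2}
Tree: B1–B2, B2–B3, B1–B4, B2–B5, B4–B6, B5–B7, B5–B8

Every bag has size at most 2, so the width is 2 − 1 = 1 and tw(G) ≤ 1. Any graph with an edge has treewidth ≥ 1, and G has the edge 7–3. Combining the bounds, tw(G) = 1.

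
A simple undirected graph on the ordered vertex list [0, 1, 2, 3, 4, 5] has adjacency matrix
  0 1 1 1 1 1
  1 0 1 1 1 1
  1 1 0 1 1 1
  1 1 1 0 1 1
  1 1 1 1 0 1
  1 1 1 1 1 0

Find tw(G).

5

A width-5 tree decomposition is:
Bags: B1 = {0, 1, 2, 3, 4, 5}
Tree: (single bag)
With just one bag of size 6, the width is 6 − 1 = 5, so tw(G) ≤ 5. Conversely, {0, 1, 2, 3, 4, 5} is a clique of size 6, and the vertices of any clique must share a bag in every tree decomposition; so some bag has ≥ 6 vertices and tw(G) ≥ 5. Therefore the treewidth is 5.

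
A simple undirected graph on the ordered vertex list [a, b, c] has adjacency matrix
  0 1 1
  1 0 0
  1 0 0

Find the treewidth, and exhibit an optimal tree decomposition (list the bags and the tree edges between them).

The largest bag has 2 vertices, giving width 1; this decomposition certifies tw(G) ≤ 1. G has an edge, so its treewidth is at least 1. The upper and lower bounds meet at 1, so that is the treewidth.

Treewidth 1.
One such decomposition:
Bags: B1 = {a, b}  B2 = {a, c}
Tree: B1–B2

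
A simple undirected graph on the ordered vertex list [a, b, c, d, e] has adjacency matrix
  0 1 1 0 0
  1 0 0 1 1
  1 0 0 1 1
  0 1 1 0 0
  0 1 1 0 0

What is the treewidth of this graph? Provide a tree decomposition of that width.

Treewidth 2.
One optimal decomposition is:
Bags: B1 = {b, c, e}  B2 = {a, b, c}  B3 = {b, c, d}
Tree: B1–B2, B2–B3

Each bag holds 3 vertices, so the decomposition has width 2, which upper-bounds the treewidth. The edges e–b–a–c–e form a cycle, so G is not a tree and its treewidth is at least 2. Combining the bounds, tw(G) = 2.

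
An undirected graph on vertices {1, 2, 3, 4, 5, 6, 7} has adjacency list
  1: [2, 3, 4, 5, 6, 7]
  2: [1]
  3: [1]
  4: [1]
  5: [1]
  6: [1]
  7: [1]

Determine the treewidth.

A width-1 tree decomposition is:
Bags: B1 = {1, 3}  B2 = {1, 2}  B3 = {1, 6}  B4 = {1, 4}  B5 = {1, 5}  B6 = {1, 7}
Tree: B1–B2, B1–B3, B1–B4, B1–B5, B2–B6
Every bag has size at most 2, so the width is 2 − 1 = 1 and tw(G) ≤ 1. Since G has at least one edge (e.g. 1–3), it is not an edgeless graph, so tw(G) ≥ 1. Combining the bounds, tw(G) = 1.

1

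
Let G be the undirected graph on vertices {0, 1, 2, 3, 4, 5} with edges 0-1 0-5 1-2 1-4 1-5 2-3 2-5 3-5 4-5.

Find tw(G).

2

A width-2 tree decomposition is:
Bags: B1 = {0, 1, 5}  B2 = {1, 2, 5}  B3 = {1, 4, 5}  B4 = {2, 3, 5}
Tree: B1–B2, B1–B3, B2–B4
Every bag has size at most 3, so the width is 3 − 1 = 2 and tw(G) ≤ 2. For the lower bound, the 3 vertices {0, 1, 5} are pairwise adjacent, and any tree decomposition puts a clique entirely inside one bag — forcing width ≥ 2. Therefore the treewidth is 2.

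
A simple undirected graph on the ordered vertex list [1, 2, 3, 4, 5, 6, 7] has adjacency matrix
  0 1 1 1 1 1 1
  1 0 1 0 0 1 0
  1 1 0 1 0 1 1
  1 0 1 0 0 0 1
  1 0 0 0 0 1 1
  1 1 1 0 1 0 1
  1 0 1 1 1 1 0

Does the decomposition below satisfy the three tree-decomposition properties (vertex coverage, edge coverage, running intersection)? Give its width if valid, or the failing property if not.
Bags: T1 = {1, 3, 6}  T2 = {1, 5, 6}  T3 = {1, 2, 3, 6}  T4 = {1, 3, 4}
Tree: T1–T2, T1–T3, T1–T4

A tree decomposition must satisfy three properties: every vertex lies in some bag; for every edge, both endpoints lie together in some bag; and for every vertex, the bags containing it form a connected subtree. Here vertex 7 appears in no bag, so the decomposition is invalid.

No — vertex 7 appears in no bag.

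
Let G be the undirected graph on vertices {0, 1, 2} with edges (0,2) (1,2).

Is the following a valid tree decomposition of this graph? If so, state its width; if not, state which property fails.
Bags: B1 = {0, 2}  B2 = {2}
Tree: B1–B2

A tree decomposition must satisfy three properties: every vertex lies in some bag; for every edge, both endpoints lie together in some bag; and for every vertex, the bags containing it form a connected subtree. Here vertex 1 appears in no bag, so the decomposition is invalid.

No — vertex 1 appears in no bag.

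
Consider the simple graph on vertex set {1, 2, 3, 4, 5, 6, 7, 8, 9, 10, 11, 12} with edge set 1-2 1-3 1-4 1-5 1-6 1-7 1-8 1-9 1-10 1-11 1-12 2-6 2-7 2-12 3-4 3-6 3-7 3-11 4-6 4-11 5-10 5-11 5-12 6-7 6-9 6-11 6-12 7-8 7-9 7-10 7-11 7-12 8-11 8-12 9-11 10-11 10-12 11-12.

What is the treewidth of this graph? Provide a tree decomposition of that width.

The largest bag has 5 vertices, giving width 4; this decomposition certifies tw(G) ≤ 4. Conversely, {1, 2, 6, 7, 12} is a clique of size 5, and the vertices of any clique must share a bag in every tree decomposition; so some bag has ≥ 5 vertices and tw(G) ≥ 4. Hence tw(G) = 4 exactly.

Treewidth 4.
Bags: B1 = {1, 3, 4, 6, 11}  B2 = {1, 3, 6, 7, 11}  B3 = {1, 6, 7, 11, 12}  B4 = {1, 6, 7, 9, 11}  B5 = {1, 7, 10, 11, 12}  B6 = {1, 7, 8, 11, 12}  B7 = {1, 5, 10, 11, 12}  B8 = {1, 2, 6, 7, 12}
Tree: B1–B2, B2–B3, B3–B4, B3–B5, B5–B6, B5–B7, B3–B8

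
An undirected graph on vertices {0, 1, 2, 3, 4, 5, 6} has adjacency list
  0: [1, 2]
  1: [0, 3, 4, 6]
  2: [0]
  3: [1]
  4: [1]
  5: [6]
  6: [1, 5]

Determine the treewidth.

1

A width-1 tree decomposition is:
Bags: B1 = {0, 2}  B2 = {0, 1}  B3 = {1, 6}  B4 = {5, 6}  B5 = {1, 3}  B6 = {1, 4}
Tree: B1–B2, B2–B3, B3–B4, B2–B5, B5–B6
Each bag holds 2 vertices, so the decomposition has width 1, which upper-bounds the treewidth. G has an edge, so its treewidth is at least 1. Hence tw(G) = 1 exactly.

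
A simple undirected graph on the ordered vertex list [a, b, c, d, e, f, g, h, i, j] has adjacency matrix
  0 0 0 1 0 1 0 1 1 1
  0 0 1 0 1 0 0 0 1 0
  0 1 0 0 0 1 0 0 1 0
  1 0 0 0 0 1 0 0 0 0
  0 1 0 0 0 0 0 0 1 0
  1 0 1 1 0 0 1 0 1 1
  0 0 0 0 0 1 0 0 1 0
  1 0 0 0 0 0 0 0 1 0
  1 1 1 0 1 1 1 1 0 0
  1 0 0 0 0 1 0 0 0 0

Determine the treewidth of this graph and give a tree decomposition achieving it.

Treewidth 2.
Bags: B1 = {a, d, f}  B2 = {a, f, i}  B3 = {c, f, i}  B4 = {a, f, j}  B5 = {a, h, i}  B6 = {f, g, i}  B7 = {b, c, i}  B8 = {b, e, i}
Tree: B1–B2, B2–B3, B2–B4, B2–B5, B2–B6, B3–B7, B7–B8

Every bag has size at most 3, so the width is 3 − 1 = 2 and tw(G) ≤ 2. Conversely, {a, d, f} is a clique of size 3, and the vertices of any clique must share a bag in every tree decomposition; so some bag has ≥ 3 vertices and tw(G) ≥ 2. Combining the bounds, tw(G) = 2.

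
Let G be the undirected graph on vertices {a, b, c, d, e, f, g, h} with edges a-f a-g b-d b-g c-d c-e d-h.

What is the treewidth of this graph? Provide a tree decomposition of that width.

Treewidth 1.
Bags: B1 = {b, g}  B2 = {b, d}  B3 = {a, g}  B4 = {d, h}  B5 = {c, d}  B6 = {c, e}  B7 = {a, f}
Tree: B1–B2, B1–B3, B2–B4, B4–B5, B5–B6, B3–B7

Every bag has size at most 2, so the width is 2 − 1 = 1 and tw(G) ≤ 1. Any graph with an edge has treewidth ≥ 1, and G has the edge g–b. Hence tw(G) = 1 exactly.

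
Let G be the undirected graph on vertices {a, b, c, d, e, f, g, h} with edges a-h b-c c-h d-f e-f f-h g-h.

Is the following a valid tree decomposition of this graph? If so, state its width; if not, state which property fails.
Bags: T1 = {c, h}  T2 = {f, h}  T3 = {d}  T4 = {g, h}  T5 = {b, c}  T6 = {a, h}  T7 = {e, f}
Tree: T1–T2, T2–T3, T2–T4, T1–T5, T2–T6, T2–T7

A tree decomposition must satisfy three properties: every vertex lies in some bag; for every edge, both endpoints lie together in some bag; and for every vertex, the bags containing it form a connected subtree. Here edge (f,d) lies in no bag, so the decomposition is invalid.

No — edge (f,d) lies in no bag.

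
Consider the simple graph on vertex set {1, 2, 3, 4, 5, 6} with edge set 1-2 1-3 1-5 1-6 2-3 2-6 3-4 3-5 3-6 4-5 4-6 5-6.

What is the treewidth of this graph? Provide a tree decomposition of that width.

Each bag holds 4 vertices, so the decomposition has width 3, which upper-bounds the treewidth. Conversely, {1, 2, 3, 6} is a clique of size 4, and the vertices of any clique must share a bag in every tree decomposition; so some bag has ≥ 4 vertices and tw(G) ≥ 3. The upper and lower bounds meet at 3, so that is the treewidth.

Treewidth 3.
Bags: B1 = {1, 3, 5, 6}  B2 = {1, 2, 3, 6}  B3 = {3, 4, 5, 6}
Tree: B1–B2, B1–B3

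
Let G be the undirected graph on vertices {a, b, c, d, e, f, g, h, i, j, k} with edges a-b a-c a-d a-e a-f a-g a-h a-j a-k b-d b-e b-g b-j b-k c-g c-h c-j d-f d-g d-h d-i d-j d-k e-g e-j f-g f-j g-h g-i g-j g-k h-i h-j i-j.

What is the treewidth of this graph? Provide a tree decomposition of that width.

Treewidth 4.
One optimal decomposition is:
Bags: B1 = {a, d, g, h, j}  B2 = {d, g, h, i, j}  B3 = {a, b, d, g, j}  B4 = {a, d, f, g, j}  B5 = {a, b, d, g, k}  B6 = {a, b, e, g, j}  B7 = {a, c, g, h, j}
Tree: B1–B2, B1–B3, B3–B4, B3–B5, B3–B6, B1–B7

The largest bag has 5 vertices, giving width 4; this decomposition certifies tw(G) ≤ 4. For the lower bound, the 5 vertices {a, d, g, h, j} are pairwise adjacent, and any tree decomposition puts a clique entirely inside one bag — forcing width ≥ 4. Hence tw(G) = 4 exactly.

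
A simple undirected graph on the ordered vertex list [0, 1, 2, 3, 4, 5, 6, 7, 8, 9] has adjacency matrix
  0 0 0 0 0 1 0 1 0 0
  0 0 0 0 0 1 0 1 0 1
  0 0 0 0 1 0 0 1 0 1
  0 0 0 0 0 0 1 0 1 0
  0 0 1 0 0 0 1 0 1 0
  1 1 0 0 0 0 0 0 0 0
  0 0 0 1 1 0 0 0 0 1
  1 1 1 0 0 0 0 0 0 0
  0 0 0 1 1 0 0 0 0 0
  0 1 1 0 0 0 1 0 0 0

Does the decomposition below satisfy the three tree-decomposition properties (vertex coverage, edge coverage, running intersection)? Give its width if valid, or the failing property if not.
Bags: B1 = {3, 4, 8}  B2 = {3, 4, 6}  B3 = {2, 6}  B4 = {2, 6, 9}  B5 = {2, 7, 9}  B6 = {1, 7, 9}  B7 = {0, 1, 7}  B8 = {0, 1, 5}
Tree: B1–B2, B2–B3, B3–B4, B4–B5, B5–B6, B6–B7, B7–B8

A tree decomposition must satisfy three properties: every vertex lies in some bag; for every edge, both endpoints lie together in some bag; and for every vertex, the bags containing it form a connected subtree. Here edge (4,2) lies in no bag, so the decomposition is invalid.

No — edge (4,2) lies in no bag.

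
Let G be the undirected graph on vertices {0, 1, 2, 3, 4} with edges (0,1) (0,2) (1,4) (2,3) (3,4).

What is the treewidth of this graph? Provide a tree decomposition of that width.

Treewidth 2.
One optimal decomposition is:
Bags: B1 = {0, 1, 4}  B2 = {0, 2, 4}  B3 = {2, 3, 4}
Tree: B1–B2, B2–B3

The largest bag has 3 vertices, giving width 2; this decomposition certifies tw(G) ≤ 2. For the lower bound, G contains the cycle 4–1–0–2–3–4, so G is not a forest; only forests have treewidth ≤ 1, hence tw(G) ≥ 2. Hence tw(G) = 2 exactly.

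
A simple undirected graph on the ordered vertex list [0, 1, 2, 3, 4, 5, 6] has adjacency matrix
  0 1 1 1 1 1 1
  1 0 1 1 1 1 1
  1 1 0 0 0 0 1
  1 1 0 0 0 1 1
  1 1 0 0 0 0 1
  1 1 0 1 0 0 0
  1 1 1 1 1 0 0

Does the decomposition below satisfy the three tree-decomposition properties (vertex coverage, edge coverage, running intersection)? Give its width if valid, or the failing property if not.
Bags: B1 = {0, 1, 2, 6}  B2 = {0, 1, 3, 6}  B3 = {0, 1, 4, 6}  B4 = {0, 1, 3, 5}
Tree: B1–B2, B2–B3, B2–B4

Every vertex of G appears in some bag (union = {0, 1, 2, 3, 4, 5, 6}); every edge is covered by a bag; and for each vertex v the set of bags containing v is connected in the bag tree. The decomposition is therefore valid. The largest bag has 4 vertices, so the width is 3.

Yes; width 3.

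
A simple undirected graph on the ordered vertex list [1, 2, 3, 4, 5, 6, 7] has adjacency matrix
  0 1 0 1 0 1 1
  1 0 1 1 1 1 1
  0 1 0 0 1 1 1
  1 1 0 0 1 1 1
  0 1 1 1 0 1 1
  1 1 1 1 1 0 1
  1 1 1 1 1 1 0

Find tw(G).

A width-4 tree decomposition is:
Bags: B1 = {2, 4, 5, 6, 7}  B2 = {1, 2, 4, 6, 7}  B3 = {2, 3, 5, 6, 7}
Tree: B1–B2, B1–B3
Each bag holds 5 vertices, so the decomposition has width 4, which upper-bounds the treewidth. On the other hand G contains the 5-clique {2, 3, 5, 6, 7}. A clique must lie in a single bag of any decomposition, so no decomposition can have width below 4. Hence tw(G) = 4 exactly.

4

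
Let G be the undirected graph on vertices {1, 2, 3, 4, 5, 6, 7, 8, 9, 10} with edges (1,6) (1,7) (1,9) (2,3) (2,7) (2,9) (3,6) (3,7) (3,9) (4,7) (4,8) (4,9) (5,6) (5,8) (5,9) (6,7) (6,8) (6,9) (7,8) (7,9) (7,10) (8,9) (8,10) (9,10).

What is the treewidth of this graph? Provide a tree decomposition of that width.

Every bag has size at most 4, so the width is 4 − 1 = 3 and tw(G) ≤ 3. For the lower bound, the 4 vertices {5, 6, 8, 9} are pairwise adjacent, and any tree decomposition puts a clique entirely inside one bag — forcing width ≥ 3. The upper and lower bounds meet at 3, so that is the treewidth.

Treewidth 3.
One optimal decomposition is:
Bags: B1 = {4, 7, 8, 9}  B2 = {6, 7, 8, 9}  B3 = {3, 6, 7, 9}  B4 = {1, 6, 7, 9}  B5 = {5, 6, 8, 9}  B6 = {7, 8, 9, 10}  B7 = {2, 3, 7, 9}
Tree: B1–B2, B2–B3, B2–B4, B2–B5, B2–B6, B3–B7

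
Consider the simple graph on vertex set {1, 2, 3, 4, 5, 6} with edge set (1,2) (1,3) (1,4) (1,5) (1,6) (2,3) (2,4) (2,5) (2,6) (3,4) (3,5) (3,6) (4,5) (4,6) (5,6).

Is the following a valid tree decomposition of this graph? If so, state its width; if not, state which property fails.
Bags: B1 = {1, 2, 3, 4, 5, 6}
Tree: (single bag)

Yes; width 5.

Every vertex of G appears in some bag (union = {1, 2, 3, 4, 5, 6}); every edge is covered by a bag; and for each vertex v the set of bags containing v is connected in the bag tree. The decomposition is therefore valid. The largest bag has 6 vertices, so the width is 5.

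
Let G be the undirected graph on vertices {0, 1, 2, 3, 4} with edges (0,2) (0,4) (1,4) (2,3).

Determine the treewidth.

1

A width-1 tree decomposition is:
Bags: B1 = {0, 2}  B2 = {0, 4}  B3 = {2, 3}  B4 = {1, 4}
Tree: B1–B2, B1–B3, B2–B4
The largest bag has 2 vertices, giving width 1; this decomposition certifies tw(G) ≤ 1. Any graph with an edge has treewidth ≥ 1, and G has the edge 2–0. Hence tw(G) = 1 exactly.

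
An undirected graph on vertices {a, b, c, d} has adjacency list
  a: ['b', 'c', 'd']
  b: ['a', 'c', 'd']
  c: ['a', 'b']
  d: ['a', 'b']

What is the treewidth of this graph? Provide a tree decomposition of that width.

Each bag holds 3 vertices, so the decomposition has width 2, which upper-bounds the treewidth. Conversely, {a, b, d} is a clique of size 3, and the vertices of any clique must share a bag in every tree decomposition; so some bag has ≥ 3 vertices and tw(G) ≥ 2. The upper and lower bounds meet at 2, so that is the treewidth.

Treewidth 2.
One such decomposition:
Bags: B1 = {a, b, c}  B2 = {a, b, d}
Tree: B1–B2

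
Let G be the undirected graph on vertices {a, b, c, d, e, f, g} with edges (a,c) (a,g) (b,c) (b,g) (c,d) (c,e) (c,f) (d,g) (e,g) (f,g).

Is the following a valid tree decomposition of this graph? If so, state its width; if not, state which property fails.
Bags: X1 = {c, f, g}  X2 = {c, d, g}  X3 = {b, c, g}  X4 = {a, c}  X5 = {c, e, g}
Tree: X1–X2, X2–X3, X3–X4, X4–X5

No — edge (g,a) lies in no bag.

A tree decomposition must satisfy three properties: every vertex lies in some bag; for every edge, both endpoints lie together in some bag; and for every vertex, the bags containing it form a connected subtree. Here edge (g,a) lies in no bag, so the decomposition is invalid.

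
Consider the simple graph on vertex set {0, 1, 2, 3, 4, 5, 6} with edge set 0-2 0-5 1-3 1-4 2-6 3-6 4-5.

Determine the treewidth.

A width-2 tree decomposition is:
Bags: B1 = {0, 2, 6}  B2 = {0, 5, 6}  B3 = {4, 5, 6}  B4 = {1, 4, 6}  B5 = {1, 3, 6}
Tree: B1–B2, B2–B3, B3–B4, B4–B5
Each bag holds 3 vertices, so the decomposition has width 2, which upper-bounds the treewidth. For the lower bound, G contains the cycle 6–2–0–5–4–1–3–6, so G is not a forest; only forests have treewidth ≤ 1, hence tw(G) ≥ 2. Combining the bounds, tw(G) = 2.

2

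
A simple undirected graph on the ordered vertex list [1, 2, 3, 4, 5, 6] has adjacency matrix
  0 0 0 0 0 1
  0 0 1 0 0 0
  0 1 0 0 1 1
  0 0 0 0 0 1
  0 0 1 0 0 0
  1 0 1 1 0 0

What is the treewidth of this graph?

A width-1 tree decomposition is:
Bags: B1 = {4, 6}  B2 = {3, 6}  B3 = {2, 3}  B4 = {1, 6}  B5 = {3, 5}
Tree: B1–B2, B2–B3, B1–B4, B2–B5
Every bag has size at most 2, so the width is 2 − 1 = 1 and tw(G) ≤ 1. Since G has at least one edge (e.g. 4–6), it is not an edgeless graph, so tw(G) ≥ 1. Therefore the treewidth is 1.

1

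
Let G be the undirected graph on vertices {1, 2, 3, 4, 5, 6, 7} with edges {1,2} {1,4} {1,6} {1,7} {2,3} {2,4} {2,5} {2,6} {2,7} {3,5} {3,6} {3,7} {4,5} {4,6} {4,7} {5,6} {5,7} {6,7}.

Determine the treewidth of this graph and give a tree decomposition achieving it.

Treewidth 4.
One such decomposition:
Bags: B1 = {2, 3, 5, 6, 7}  B2 = {2, 4, 5, 6, 7}  B3 = {1, 2, 4, 6, 7}
Tree: B1–B2, B2–B3

Each bag holds 5 vertices, so the decomposition has width 4, which upper-bounds the treewidth. On the other hand G contains the 5-clique {2, 3, 5, 6, 7}. A clique must lie in a single bag of any decomposition, so no decomposition can have width below 4. Therefore the treewidth is 4.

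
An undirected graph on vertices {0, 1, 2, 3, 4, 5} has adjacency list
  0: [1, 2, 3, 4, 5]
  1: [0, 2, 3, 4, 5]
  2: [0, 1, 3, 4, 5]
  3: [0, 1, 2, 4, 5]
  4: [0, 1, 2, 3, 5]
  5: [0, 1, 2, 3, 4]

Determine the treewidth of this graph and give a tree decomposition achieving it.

A single bag containing all 6 vertices is trivially a valid decomposition of width 5. For the lower bound, the 6 vertices {0, 1, 2, 3, 4, 5} are pairwise adjacent, and any tree decomposition puts a clique entirely inside one bag — forcing width ≥ 5. Therefore the treewidth is 5.

Treewidth 5.
One optimal decomposition is:
Bags: B1 = {0, 1, 2, 3, 4, 5}
Tree: (single bag)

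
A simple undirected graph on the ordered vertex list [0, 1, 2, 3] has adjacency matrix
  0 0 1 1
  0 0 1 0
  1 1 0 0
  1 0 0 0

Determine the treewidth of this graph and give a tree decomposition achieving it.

The largest bag has 2 vertices, giving width 1; this decomposition certifies tw(G) ≤ 1. G has an edge, so its treewidth is at least 1. The upper and lower bounds meet at 1, so that is the treewidth.

Treewidth 1.
Bags: B1 = {1, 2}  B2 = {0, 2}  B3 = {0, 3}
Tree: B1–B2, B2–B3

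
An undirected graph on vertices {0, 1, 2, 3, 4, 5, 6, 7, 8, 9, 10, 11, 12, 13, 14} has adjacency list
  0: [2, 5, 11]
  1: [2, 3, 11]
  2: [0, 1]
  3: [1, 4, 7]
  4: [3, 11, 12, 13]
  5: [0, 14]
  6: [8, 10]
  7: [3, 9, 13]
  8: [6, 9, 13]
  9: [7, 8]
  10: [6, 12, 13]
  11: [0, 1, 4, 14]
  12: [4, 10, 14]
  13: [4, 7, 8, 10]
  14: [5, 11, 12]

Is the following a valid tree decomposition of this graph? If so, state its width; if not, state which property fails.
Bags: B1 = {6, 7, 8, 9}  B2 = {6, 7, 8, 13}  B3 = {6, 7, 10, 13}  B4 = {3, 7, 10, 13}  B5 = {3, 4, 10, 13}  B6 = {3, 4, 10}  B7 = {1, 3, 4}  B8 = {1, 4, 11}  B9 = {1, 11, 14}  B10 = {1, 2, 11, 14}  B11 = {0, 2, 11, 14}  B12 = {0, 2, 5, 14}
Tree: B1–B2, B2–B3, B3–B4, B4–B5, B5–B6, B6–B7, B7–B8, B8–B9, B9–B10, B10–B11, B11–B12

No — vertex 12 appears in no bag.

A tree decomposition must satisfy three properties: every vertex lies in some bag; for every edge, both endpoints lie together in some bag; and for every vertex, the bags containing it form a connected subtree. Here vertex 12 appears in no bag, so the decomposition is invalid.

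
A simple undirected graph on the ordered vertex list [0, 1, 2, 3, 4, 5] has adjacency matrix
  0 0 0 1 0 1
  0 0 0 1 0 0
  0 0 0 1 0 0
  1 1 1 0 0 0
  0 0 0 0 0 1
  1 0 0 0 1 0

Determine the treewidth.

1

A width-1 tree decomposition is:
Bags: B1 = {0, 3}  B2 = {0, 5}  B3 = {1, 3}  B4 = {2, 3}  B5 = {4, 5}
Tree: B1–B2, B1–B3, B3–B4, B2–B5
Every bag has size at most 2, so the width is 2 − 1 = 1 and tw(G) ≤ 1. G has an edge, so its treewidth is at least 1. The upper and lower bounds meet at 1, so that is the treewidth.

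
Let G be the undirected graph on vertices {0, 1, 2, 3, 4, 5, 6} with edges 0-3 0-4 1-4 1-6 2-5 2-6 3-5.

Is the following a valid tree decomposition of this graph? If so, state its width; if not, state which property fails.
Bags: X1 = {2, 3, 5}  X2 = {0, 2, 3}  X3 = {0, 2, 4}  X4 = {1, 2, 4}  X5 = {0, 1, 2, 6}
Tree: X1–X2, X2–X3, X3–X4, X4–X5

A tree decomposition must satisfy three properties: every vertex lies in some bag; for every edge, both endpoints lie together in some bag; and for every vertex, the bags containing it form a connected subtree. Here bags containing vertex 0 are not connected in the tree, so the decomposition is invalid.

No — bags containing vertex 0 are not connected in the tree.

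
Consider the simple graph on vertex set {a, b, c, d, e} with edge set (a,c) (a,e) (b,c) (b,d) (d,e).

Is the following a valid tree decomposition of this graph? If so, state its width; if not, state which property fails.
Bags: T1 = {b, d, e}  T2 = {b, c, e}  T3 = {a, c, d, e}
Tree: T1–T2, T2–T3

No — bags containing vertex d are not connected in the tree.

A tree decomposition must satisfy three properties: every vertex lies in some bag; for every edge, both endpoints lie together in some bag; and for every vertex, the bags containing it form a connected subtree. Here bags containing vertex d are not connected in the tree, so the decomposition is invalid.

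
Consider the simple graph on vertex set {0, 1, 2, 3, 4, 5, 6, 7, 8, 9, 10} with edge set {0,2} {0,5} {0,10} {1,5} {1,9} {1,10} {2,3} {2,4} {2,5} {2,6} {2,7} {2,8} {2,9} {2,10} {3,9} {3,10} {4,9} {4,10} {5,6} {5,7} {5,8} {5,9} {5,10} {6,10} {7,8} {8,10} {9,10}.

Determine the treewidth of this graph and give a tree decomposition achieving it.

Each bag holds 4 vertices, so the decomposition has width 3, which upper-bounds the treewidth. For the lower bound, the 4 vertices {1, 5, 9, 10} are pairwise adjacent, and any tree decomposition puts a clique entirely inside one bag — forcing width ≥ 3. Combining the bounds, tw(G) = 3.

Treewidth 3.
Bags: B1 = {2, 5, 8, 10}  B2 = {2, 5, 7, 8}  B3 = {2, 5, 6, 10}  B4 = {2, 5, 9, 10}  B5 = {2, 3, 9, 10}  B6 = {1, 5, 9, 10}  B7 = {2, 4, 9, 10}  B8 = {0, 2, 5, 10}
Tree: B1–B2, B1–B3, B3–B4, B4–B5, B4–B6, B5–B7, B1–B8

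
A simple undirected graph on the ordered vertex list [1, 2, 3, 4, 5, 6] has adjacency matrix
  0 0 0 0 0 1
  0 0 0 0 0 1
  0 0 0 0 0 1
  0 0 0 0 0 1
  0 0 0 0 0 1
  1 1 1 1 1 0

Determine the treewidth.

A width-1 tree decomposition is:
Bags: B1 = {2, 6}  B2 = {1, 6}  B3 = {5, 6}  B4 = {3, 6}  B5 = {4, 6}
Tree: B1–B2, B2–B3, B3–B4, B2–B5
Every bag has size at most 2, so the width is 2 − 1 = 1 and tw(G) ≤ 1. Since G has at least one edge (e.g. 2–6), it is not an edgeless graph, so tw(G) ≥ 1. Therefore the treewidth is 1.

1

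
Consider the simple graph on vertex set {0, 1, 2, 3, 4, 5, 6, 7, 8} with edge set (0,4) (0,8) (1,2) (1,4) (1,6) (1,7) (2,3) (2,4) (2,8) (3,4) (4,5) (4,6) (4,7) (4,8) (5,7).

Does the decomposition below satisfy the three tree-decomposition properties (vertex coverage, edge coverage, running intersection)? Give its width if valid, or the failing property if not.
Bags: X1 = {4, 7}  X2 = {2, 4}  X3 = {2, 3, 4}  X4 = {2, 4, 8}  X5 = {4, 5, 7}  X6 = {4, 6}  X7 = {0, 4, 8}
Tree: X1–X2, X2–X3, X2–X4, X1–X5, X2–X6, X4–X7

No — vertex 1 appears in no bag.

A tree decomposition must satisfy three properties: every vertex lies in some bag; for every edge, both endpoints lie together in some bag; and for every vertex, the bags containing it form a connected subtree. Here vertex 1 appears in no bag, so the decomposition is invalid.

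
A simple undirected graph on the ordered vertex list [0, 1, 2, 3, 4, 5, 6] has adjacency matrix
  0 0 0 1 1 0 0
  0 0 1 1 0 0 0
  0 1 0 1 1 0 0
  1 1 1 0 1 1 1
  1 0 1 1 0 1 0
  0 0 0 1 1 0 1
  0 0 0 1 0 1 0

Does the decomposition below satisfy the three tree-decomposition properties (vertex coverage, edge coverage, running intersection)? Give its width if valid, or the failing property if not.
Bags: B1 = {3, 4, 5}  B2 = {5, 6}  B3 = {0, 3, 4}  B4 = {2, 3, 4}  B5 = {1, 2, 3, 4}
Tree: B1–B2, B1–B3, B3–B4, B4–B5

No — edge (3,6) lies in no bag.

A tree decomposition must satisfy three properties: every vertex lies in some bag; for every edge, both endpoints lie together in some bag; and for every vertex, the bags containing it form a connected subtree. Here edge (3,6) lies in no bag, so the decomposition is invalid.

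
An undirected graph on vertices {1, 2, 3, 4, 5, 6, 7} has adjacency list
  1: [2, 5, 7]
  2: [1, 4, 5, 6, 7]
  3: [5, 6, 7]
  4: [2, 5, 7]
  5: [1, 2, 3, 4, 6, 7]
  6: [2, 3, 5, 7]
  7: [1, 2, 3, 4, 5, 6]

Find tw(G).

A width-3 tree decomposition is:
Bags: B1 = {2, 5, 6, 7}  B2 = {2, 4, 5, 7}  B3 = {3, 5, 6, 7}  B4 = {1, 2, 5, 7}
Tree: B1–B2, B1–B3, B1–B4
Every bag has size at most 4, so the width is 4 − 1 = 3 and tw(G) ≤ 3. For the lower bound, the 4 vertices {1, 2, 5, 7} are pairwise adjacent, and any tree decomposition puts a clique entirely inside one bag — forcing width ≥ 3. Hence tw(G) = 3 exactly.

3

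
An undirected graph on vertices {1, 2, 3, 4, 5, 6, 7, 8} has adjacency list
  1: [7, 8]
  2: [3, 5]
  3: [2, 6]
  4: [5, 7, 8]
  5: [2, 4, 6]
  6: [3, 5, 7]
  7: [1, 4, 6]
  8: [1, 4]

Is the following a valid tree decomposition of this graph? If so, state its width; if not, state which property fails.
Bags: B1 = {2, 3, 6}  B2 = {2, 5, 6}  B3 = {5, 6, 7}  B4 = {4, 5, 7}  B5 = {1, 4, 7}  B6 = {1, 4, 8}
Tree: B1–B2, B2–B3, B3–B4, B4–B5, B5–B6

Yes; width 2.

Vertex coverage: the bags together contain {1, 2, 3, 4, 5, 6, 7, 8}, the full vertex set. Edge coverage: each edge of G has both endpoints in at least one bag. Running intersection: for every vertex, the bags containing it form a connected subtree. All three properties hold, so this is a valid tree decomposition of width max|bag| − 1 = 2, and hence tw(G) ≤ 2.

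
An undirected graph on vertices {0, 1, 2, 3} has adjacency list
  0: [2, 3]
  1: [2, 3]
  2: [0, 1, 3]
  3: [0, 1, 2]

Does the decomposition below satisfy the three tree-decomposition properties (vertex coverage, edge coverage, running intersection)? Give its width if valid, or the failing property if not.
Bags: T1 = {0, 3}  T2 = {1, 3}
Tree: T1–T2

A tree decomposition must satisfy three properties: every vertex lies in some bag; for every edge, both endpoints lie together in some bag; and for every vertex, the bags containing it form a connected subtree. Here vertex 2 appears in no bag, so the decomposition is invalid.

No — vertex 2 appears in no bag.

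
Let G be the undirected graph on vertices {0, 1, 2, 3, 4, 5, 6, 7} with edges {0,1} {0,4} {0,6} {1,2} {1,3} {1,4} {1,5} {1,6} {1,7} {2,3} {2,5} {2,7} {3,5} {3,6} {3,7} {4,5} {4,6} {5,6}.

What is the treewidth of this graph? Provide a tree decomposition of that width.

Each bag holds 4 vertices, so the decomposition has width 3, which upper-bounds the treewidth. For the lower bound, the 4 vertices {0, 1, 4, 6} are pairwise adjacent, and any tree decomposition puts a clique entirely inside one bag — forcing width ≥ 3. Hence tw(G) = 3 exactly.

Treewidth 3.
One optimal decomposition is:
Bags: B1 = {1, 2, 3, 5}  B2 = {1, 2, 3, 7}  B3 = {1, 3, 5, 6}  B4 = {1, 4, 5, 6}  B5 = {0, 1, 4, 6}
Tree: B1–B2, B1–B3, B3–B4, B4–B5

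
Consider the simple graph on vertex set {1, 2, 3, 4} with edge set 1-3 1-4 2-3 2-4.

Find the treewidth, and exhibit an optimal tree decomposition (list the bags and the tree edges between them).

Treewidth 2.
One optimal decomposition is:
Bags: B1 = {2, 3, 4}  B2 = {1, 3, 4}
Tree: B1–B2

Every bag has size at most 3, so the width is 3 − 1 = 2 and tw(G) ≤ 2. The edges 4–2–3–1–4 form a cycle, so G is not a tree and its treewidth is at least 2. The upper and lower bounds meet at 2, so that is the treewidth.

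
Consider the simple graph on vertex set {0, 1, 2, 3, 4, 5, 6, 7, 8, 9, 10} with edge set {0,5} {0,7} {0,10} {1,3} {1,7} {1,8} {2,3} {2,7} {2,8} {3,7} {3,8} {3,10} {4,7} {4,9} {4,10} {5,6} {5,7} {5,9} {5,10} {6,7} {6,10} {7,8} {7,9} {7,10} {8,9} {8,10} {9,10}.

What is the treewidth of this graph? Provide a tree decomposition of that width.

Treewidth 3.
Bags: B1 = {5, 7, 9, 10}  B2 = {5, 6, 7, 10}  B3 = {7, 8, 9, 10}  B4 = {3, 7, 8, 10}  B5 = {1, 3, 7, 8}  B6 = {4, 7, 9, 10}  B7 = {2, 3, 7, 8}  B8 = {0, 5, 7, 10}
Tree: B1–B2, B1–B3, B3–B4, B4–B5, B3–B6, B4–B7, B2–B8

Each bag holds 4 vertices, so the decomposition has width 3, which upper-bounds the treewidth. Conversely, {1, 3, 7, 8} is a clique of size 4, and the vertices of any clique must share a bag in every tree decomposition; so some bag has ≥ 4 vertices and tw(G) ≥ 3. Therefore the treewidth is 3.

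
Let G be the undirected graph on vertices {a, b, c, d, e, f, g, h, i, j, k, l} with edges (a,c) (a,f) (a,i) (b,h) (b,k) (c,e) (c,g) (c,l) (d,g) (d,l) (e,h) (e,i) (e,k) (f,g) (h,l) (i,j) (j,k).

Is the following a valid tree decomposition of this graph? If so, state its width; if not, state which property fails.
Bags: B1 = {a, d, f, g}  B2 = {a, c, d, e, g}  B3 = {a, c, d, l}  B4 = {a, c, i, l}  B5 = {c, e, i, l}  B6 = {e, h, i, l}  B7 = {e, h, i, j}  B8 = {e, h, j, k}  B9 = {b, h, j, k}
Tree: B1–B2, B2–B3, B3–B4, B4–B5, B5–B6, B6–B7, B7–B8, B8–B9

A tree decomposition must satisfy three properties: every vertex lies in some bag; for every edge, both endpoints lie together in some bag; and for every vertex, the bags containing it form a connected subtree. Here bags containing vertex e are not connected in the tree, so the decomposition is invalid.

No — bags containing vertex e are not connected in the tree.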